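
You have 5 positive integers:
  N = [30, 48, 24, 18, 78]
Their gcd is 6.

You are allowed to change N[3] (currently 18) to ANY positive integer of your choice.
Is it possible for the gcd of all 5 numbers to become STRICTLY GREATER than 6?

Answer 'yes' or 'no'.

Current gcd = 6
gcd of all OTHER numbers (without N[3]=18): gcd([30, 48, 24, 78]) = 6
The new gcd after any change is gcd(6, new_value).
This can be at most 6.
Since 6 = old gcd 6, the gcd can only stay the same or decrease.

Answer: no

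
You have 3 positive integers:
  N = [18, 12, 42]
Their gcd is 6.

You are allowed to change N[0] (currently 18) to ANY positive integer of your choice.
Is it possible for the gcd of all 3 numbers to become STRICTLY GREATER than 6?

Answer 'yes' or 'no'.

Current gcd = 6
gcd of all OTHER numbers (without N[0]=18): gcd([12, 42]) = 6
The new gcd after any change is gcd(6, new_value).
This can be at most 6.
Since 6 = old gcd 6, the gcd can only stay the same or decrease.

Answer: no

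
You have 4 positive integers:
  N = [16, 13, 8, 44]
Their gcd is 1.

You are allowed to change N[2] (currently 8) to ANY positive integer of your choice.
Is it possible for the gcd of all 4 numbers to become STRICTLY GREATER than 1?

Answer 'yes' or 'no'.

Answer: no

Derivation:
Current gcd = 1
gcd of all OTHER numbers (without N[2]=8): gcd([16, 13, 44]) = 1
The new gcd after any change is gcd(1, new_value).
This can be at most 1.
Since 1 = old gcd 1, the gcd can only stay the same or decrease.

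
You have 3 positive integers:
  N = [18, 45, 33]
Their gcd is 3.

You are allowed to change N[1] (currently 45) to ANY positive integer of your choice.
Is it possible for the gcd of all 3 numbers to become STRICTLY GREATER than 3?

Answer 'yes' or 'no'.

Answer: no

Derivation:
Current gcd = 3
gcd of all OTHER numbers (without N[1]=45): gcd([18, 33]) = 3
The new gcd after any change is gcd(3, new_value).
This can be at most 3.
Since 3 = old gcd 3, the gcd can only stay the same or decrease.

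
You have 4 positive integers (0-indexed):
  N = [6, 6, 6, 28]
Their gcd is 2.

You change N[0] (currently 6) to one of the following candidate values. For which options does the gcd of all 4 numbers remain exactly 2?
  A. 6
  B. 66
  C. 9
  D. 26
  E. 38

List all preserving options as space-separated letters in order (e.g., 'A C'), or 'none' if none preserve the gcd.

Answer: A B D E

Derivation:
Old gcd = 2; gcd of others (without N[0]) = 2
New gcd for candidate v: gcd(2, v). Preserves old gcd iff gcd(2, v) = 2.
  Option A: v=6, gcd(2,6)=2 -> preserves
  Option B: v=66, gcd(2,66)=2 -> preserves
  Option C: v=9, gcd(2,9)=1 -> changes
  Option D: v=26, gcd(2,26)=2 -> preserves
  Option E: v=38, gcd(2,38)=2 -> preserves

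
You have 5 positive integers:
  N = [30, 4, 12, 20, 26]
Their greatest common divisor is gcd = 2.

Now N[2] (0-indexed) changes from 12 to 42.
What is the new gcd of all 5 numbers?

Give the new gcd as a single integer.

Numbers: [30, 4, 12, 20, 26], gcd = 2
Change: index 2, 12 -> 42
gcd of the OTHER numbers (without index 2): gcd([30, 4, 20, 26]) = 2
New gcd = gcd(g_others, new_val) = gcd(2, 42) = 2

Answer: 2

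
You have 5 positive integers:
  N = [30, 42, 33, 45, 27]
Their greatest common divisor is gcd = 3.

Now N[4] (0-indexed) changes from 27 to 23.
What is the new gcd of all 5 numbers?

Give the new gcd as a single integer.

Answer: 1

Derivation:
Numbers: [30, 42, 33, 45, 27], gcd = 3
Change: index 4, 27 -> 23
gcd of the OTHER numbers (without index 4): gcd([30, 42, 33, 45]) = 3
New gcd = gcd(g_others, new_val) = gcd(3, 23) = 1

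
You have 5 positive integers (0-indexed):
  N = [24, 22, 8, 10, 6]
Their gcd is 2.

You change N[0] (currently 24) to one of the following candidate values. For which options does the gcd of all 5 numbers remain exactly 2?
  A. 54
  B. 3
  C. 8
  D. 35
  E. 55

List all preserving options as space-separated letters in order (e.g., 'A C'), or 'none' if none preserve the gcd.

Answer: A C

Derivation:
Old gcd = 2; gcd of others (without N[0]) = 2
New gcd for candidate v: gcd(2, v). Preserves old gcd iff gcd(2, v) = 2.
  Option A: v=54, gcd(2,54)=2 -> preserves
  Option B: v=3, gcd(2,3)=1 -> changes
  Option C: v=8, gcd(2,8)=2 -> preserves
  Option D: v=35, gcd(2,35)=1 -> changes
  Option E: v=55, gcd(2,55)=1 -> changes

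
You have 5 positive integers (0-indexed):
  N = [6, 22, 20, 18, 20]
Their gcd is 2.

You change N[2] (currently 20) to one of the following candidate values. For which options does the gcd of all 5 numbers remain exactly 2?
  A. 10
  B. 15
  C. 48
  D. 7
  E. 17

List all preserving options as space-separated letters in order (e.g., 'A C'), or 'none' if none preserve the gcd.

Answer: A C

Derivation:
Old gcd = 2; gcd of others (without N[2]) = 2
New gcd for candidate v: gcd(2, v). Preserves old gcd iff gcd(2, v) = 2.
  Option A: v=10, gcd(2,10)=2 -> preserves
  Option B: v=15, gcd(2,15)=1 -> changes
  Option C: v=48, gcd(2,48)=2 -> preserves
  Option D: v=7, gcd(2,7)=1 -> changes
  Option E: v=17, gcd(2,17)=1 -> changes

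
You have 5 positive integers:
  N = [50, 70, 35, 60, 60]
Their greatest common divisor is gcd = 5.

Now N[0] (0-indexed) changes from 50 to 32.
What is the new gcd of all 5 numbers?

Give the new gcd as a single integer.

Numbers: [50, 70, 35, 60, 60], gcd = 5
Change: index 0, 50 -> 32
gcd of the OTHER numbers (without index 0): gcd([70, 35, 60, 60]) = 5
New gcd = gcd(g_others, new_val) = gcd(5, 32) = 1

Answer: 1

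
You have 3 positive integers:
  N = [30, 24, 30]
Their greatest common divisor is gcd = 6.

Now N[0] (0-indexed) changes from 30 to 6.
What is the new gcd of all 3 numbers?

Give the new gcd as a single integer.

Answer: 6

Derivation:
Numbers: [30, 24, 30], gcd = 6
Change: index 0, 30 -> 6
gcd of the OTHER numbers (without index 0): gcd([24, 30]) = 6
New gcd = gcd(g_others, new_val) = gcd(6, 6) = 6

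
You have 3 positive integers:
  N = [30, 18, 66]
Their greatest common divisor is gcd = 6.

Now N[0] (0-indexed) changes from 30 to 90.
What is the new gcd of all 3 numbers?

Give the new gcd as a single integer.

Numbers: [30, 18, 66], gcd = 6
Change: index 0, 30 -> 90
gcd of the OTHER numbers (without index 0): gcd([18, 66]) = 6
New gcd = gcd(g_others, new_val) = gcd(6, 90) = 6

Answer: 6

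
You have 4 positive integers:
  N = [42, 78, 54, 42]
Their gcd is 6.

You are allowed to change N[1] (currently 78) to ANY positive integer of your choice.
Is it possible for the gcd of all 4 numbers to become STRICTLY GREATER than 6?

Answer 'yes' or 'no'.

Current gcd = 6
gcd of all OTHER numbers (without N[1]=78): gcd([42, 54, 42]) = 6
The new gcd after any change is gcd(6, new_value).
This can be at most 6.
Since 6 = old gcd 6, the gcd can only stay the same or decrease.

Answer: no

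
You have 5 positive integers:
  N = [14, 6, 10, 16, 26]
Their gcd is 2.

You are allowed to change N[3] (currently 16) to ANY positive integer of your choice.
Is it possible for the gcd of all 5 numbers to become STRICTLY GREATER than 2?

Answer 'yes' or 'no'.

Answer: no

Derivation:
Current gcd = 2
gcd of all OTHER numbers (without N[3]=16): gcd([14, 6, 10, 26]) = 2
The new gcd after any change is gcd(2, new_value).
This can be at most 2.
Since 2 = old gcd 2, the gcd can only stay the same or decrease.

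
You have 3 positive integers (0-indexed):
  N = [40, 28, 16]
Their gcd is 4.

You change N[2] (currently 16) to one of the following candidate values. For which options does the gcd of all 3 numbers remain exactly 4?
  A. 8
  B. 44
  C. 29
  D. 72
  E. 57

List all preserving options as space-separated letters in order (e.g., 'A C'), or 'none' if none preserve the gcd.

Old gcd = 4; gcd of others (without N[2]) = 4
New gcd for candidate v: gcd(4, v). Preserves old gcd iff gcd(4, v) = 4.
  Option A: v=8, gcd(4,8)=4 -> preserves
  Option B: v=44, gcd(4,44)=4 -> preserves
  Option C: v=29, gcd(4,29)=1 -> changes
  Option D: v=72, gcd(4,72)=4 -> preserves
  Option E: v=57, gcd(4,57)=1 -> changes

Answer: A B D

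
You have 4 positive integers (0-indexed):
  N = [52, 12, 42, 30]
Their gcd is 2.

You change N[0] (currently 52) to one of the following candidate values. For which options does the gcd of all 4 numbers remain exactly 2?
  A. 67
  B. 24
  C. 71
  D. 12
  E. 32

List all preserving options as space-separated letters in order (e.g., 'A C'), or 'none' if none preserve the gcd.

Old gcd = 2; gcd of others (without N[0]) = 6
New gcd for candidate v: gcd(6, v). Preserves old gcd iff gcd(6, v) = 2.
  Option A: v=67, gcd(6,67)=1 -> changes
  Option B: v=24, gcd(6,24)=6 -> changes
  Option C: v=71, gcd(6,71)=1 -> changes
  Option D: v=12, gcd(6,12)=6 -> changes
  Option E: v=32, gcd(6,32)=2 -> preserves

Answer: E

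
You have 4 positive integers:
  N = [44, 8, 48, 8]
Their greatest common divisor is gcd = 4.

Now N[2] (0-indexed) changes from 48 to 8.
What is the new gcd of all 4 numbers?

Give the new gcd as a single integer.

Answer: 4

Derivation:
Numbers: [44, 8, 48, 8], gcd = 4
Change: index 2, 48 -> 8
gcd of the OTHER numbers (without index 2): gcd([44, 8, 8]) = 4
New gcd = gcd(g_others, new_val) = gcd(4, 8) = 4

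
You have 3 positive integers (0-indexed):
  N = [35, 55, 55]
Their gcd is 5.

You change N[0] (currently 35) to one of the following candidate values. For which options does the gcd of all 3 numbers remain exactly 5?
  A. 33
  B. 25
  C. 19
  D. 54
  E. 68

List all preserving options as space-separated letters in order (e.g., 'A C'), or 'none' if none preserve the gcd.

Old gcd = 5; gcd of others (without N[0]) = 55
New gcd for candidate v: gcd(55, v). Preserves old gcd iff gcd(55, v) = 5.
  Option A: v=33, gcd(55,33)=11 -> changes
  Option B: v=25, gcd(55,25)=5 -> preserves
  Option C: v=19, gcd(55,19)=1 -> changes
  Option D: v=54, gcd(55,54)=1 -> changes
  Option E: v=68, gcd(55,68)=1 -> changes

Answer: B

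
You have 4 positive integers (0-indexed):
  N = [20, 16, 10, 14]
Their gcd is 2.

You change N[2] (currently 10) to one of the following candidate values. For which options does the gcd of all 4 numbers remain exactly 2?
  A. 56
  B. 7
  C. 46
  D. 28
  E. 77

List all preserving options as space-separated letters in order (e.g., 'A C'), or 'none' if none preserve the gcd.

Old gcd = 2; gcd of others (without N[2]) = 2
New gcd for candidate v: gcd(2, v). Preserves old gcd iff gcd(2, v) = 2.
  Option A: v=56, gcd(2,56)=2 -> preserves
  Option B: v=7, gcd(2,7)=1 -> changes
  Option C: v=46, gcd(2,46)=2 -> preserves
  Option D: v=28, gcd(2,28)=2 -> preserves
  Option E: v=77, gcd(2,77)=1 -> changes

Answer: A C D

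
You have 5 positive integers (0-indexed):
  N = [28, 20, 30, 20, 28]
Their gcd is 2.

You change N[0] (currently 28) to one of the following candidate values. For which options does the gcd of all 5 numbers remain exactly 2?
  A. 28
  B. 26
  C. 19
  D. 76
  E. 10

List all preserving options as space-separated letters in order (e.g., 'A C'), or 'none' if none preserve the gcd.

Answer: A B D E

Derivation:
Old gcd = 2; gcd of others (without N[0]) = 2
New gcd for candidate v: gcd(2, v). Preserves old gcd iff gcd(2, v) = 2.
  Option A: v=28, gcd(2,28)=2 -> preserves
  Option B: v=26, gcd(2,26)=2 -> preserves
  Option C: v=19, gcd(2,19)=1 -> changes
  Option D: v=76, gcd(2,76)=2 -> preserves
  Option E: v=10, gcd(2,10)=2 -> preserves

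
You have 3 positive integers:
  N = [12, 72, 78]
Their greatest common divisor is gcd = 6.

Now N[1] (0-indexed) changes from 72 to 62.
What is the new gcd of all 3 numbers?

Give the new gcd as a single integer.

Numbers: [12, 72, 78], gcd = 6
Change: index 1, 72 -> 62
gcd of the OTHER numbers (without index 1): gcd([12, 78]) = 6
New gcd = gcd(g_others, new_val) = gcd(6, 62) = 2

Answer: 2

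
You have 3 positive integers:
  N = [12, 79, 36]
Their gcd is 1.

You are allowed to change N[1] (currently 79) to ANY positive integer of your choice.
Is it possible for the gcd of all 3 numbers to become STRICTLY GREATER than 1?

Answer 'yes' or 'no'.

Current gcd = 1
gcd of all OTHER numbers (without N[1]=79): gcd([12, 36]) = 12
The new gcd after any change is gcd(12, new_value).
This can be at most 12.
Since 12 > old gcd 1, the gcd CAN increase (e.g., set N[1] = 12).

Answer: yes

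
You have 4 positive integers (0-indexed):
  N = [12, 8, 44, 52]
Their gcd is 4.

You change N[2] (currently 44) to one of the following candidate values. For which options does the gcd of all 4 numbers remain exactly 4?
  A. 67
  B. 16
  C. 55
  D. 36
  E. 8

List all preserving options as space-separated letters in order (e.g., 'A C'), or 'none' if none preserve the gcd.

Old gcd = 4; gcd of others (without N[2]) = 4
New gcd for candidate v: gcd(4, v). Preserves old gcd iff gcd(4, v) = 4.
  Option A: v=67, gcd(4,67)=1 -> changes
  Option B: v=16, gcd(4,16)=4 -> preserves
  Option C: v=55, gcd(4,55)=1 -> changes
  Option D: v=36, gcd(4,36)=4 -> preserves
  Option E: v=8, gcd(4,8)=4 -> preserves

Answer: B D E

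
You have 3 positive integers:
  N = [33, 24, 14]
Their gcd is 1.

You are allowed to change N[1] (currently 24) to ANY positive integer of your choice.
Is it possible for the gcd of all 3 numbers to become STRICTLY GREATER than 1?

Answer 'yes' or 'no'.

Current gcd = 1
gcd of all OTHER numbers (without N[1]=24): gcd([33, 14]) = 1
The new gcd after any change is gcd(1, new_value).
This can be at most 1.
Since 1 = old gcd 1, the gcd can only stay the same or decrease.

Answer: no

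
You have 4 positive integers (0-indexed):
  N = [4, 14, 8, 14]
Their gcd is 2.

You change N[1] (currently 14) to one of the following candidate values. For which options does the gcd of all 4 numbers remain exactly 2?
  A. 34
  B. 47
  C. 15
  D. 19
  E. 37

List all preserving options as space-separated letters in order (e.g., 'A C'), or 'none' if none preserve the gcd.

Old gcd = 2; gcd of others (without N[1]) = 2
New gcd for candidate v: gcd(2, v). Preserves old gcd iff gcd(2, v) = 2.
  Option A: v=34, gcd(2,34)=2 -> preserves
  Option B: v=47, gcd(2,47)=1 -> changes
  Option C: v=15, gcd(2,15)=1 -> changes
  Option D: v=19, gcd(2,19)=1 -> changes
  Option E: v=37, gcd(2,37)=1 -> changes

Answer: A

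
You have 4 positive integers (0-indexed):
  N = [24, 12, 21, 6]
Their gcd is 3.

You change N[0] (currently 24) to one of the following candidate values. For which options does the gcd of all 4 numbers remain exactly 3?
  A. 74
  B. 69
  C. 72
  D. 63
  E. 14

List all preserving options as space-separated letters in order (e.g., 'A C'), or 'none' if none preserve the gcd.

Answer: B C D

Derivation:
Old gcd = 3; gcd of others (without N[0]) = 3
New gcd for candidate v: gcd(3, v). Preserves old gcd iff gcd(3, v) = 3.
  Option A: v=74, gcd(3,74)=1 -> changes
  Option B: v=69, gcd(3,69)=3 -> preserves
  Option C: v=72, gcd(3,72)=3 -> preserves
  Option D: v=63, gcd(3,63)=3 -> preserves
  Option E: v=14, gcd(3,14)=1 -> changes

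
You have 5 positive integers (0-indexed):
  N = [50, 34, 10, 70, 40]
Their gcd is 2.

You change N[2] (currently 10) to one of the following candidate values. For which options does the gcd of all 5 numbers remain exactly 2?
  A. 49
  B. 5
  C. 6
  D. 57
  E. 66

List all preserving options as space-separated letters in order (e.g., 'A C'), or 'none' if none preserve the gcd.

Answer: C E

Derivation:
Old gcd = 2; gcd of others (without N[2]) = 2
New gcd for candidate v: gcd(2, v). Preserves old gcd iff gcd(2, v) = 2.
  Option A: v=49, gcd(2,49)=1 -> changes
  Option B: v=5, gcd(2,5)=1 -> changes
  Option C: v=6, gcd(2,6)=2 -> preserves
  Option D: v=57, gcd(2,57)=1 -> changes
  Option E: v=66, gcd(2,66)=2 -> preserves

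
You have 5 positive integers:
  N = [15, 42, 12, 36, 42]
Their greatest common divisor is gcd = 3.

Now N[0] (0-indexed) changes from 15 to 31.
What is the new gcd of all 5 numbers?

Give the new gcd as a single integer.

Answer: 1

Derivation:
Numbers: [15, 42, 12, 36, 42], gcd = 3
Change: index 0, 15 -> 31
gcd of the OTHER numbers (without index 0): gcd([42, 12, 36, 42]) = 6
New gcd = gcd(g_others, new_val) = gcd(6, 31) = 1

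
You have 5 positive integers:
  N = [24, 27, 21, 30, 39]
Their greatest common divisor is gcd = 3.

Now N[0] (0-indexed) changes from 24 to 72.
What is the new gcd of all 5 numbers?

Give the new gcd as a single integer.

Numbers: [24, 27, 21, 30, 39], gcd = 3
Change: index 0, 24 -> 72
gcd of the OTHER numbers (without index 0): gcd([27, 21, 30, 39]) = 3
New gcd = gcd(g_others, new_val) = gcd(3, 72) = 3

Answer: 3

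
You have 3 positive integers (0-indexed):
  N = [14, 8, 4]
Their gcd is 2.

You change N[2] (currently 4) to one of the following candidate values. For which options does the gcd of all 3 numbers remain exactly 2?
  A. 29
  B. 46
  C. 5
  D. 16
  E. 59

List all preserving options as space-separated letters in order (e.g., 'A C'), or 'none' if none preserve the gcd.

Answer: B D

Derivation:
Old gcd = 2; gcd of others (without N[2]) = 2
New gcd for candidate v: gcd(2, v). Preserves old gcd iff gcd(2, v) = 2.
  Option A: v=29, gcd(2,29)=1 -> changes
  Option B: v=46, gcd(2,46)=2 -> preserves
  Option C: v=5, gcd(2,5)=1 -> changes
  Option D: v=16, gcd(2,16)=2 -> preserves
  Option E: v=59, gcd(2,59)=1 -> changes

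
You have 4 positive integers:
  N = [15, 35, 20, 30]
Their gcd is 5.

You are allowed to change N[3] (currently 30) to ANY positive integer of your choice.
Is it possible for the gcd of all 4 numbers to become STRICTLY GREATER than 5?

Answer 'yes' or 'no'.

Answer: no

Derivation:
Current gcd = 5
gcd of all OTHER numbers (without N[3]=30): gcd([15, 35, 20]) = 5
The new gcd after any change is gcd(5, new_value).
This can be at most 5.
Since 5 = old gcd 5, the gcd can only stay the same or decrease.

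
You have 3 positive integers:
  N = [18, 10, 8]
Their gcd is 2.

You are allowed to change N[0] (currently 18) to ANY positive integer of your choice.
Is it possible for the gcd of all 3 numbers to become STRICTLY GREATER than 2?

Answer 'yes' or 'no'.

Answer: no

Derivation:
Current gcd = 2
gcd of all OTHER numbers (without N[0]=18): gcd([10, 8]) = 2
The new gcd after any change is gcd(2, new_value).
This can be at most 2.
Since 2 = old gcd 2, the gcd can only stay the same or decrease.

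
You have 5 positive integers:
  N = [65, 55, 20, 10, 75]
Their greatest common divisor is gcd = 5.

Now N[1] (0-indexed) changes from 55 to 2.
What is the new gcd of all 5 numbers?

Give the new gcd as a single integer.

Answer: 1

Derivation:
Numbers: [65, 55, 20, 10, 75], gcd = 5
Change: index 1, 55 -> 2
gcd of the OTHER numbers (without index 1): gcd([65, 20, 10, 75]) = 5
New gcd = gcd(g_others, new_val) = gcd(5, 2) = 1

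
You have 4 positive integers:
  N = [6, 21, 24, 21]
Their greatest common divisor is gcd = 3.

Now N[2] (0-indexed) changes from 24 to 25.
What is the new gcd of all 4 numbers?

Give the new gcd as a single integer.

Numbers: [6, 21, 24, 21], gcd = 3
Change: index 2, 24 -> 25
gcd of the OTHER numbers (without index 2): gcd([6, 21, 21]) = 3
New gcd = gcd(g_others, new_val) = gcd(3, 25) = 1

Answer: 1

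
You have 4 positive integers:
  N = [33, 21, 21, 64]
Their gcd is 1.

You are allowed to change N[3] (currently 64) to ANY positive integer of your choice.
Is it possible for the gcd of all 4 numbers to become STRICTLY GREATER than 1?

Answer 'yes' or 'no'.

Current gcd = 1
gcd of all OTHER numbers (without N[3]=64): gcd([33, 21, 21]) = 3
The new gcd after any change is gcd(3, new_value).
This can be at most 3.
Since 3 > old gcd 1, the gcd CAN increase (e.g., set N[3] = 3).

Answer: yes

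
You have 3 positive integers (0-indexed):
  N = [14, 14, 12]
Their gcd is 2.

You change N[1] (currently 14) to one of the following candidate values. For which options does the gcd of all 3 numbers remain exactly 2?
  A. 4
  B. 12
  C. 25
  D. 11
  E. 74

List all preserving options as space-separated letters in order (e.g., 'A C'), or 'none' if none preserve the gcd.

Answer: A B E

Derivation:
Old gcd = 2; gcd of others (without N[1]) = 2
New gcd for candidate v: gcd(2, v). Preserves old gcd iff gcd(2, v) = 2.
  Option A: v=4, gcd(2,4)=2 -> preserves
  Option B: v=12, gcd(2,12)=2 -> preserves
  Option C: v=25, gcd(2,25)=1 -> changes
  Option D: v=11, gcd(2,11)=1 -> changes
  Option E: v=74, gcd(2,74)=2 -> preserves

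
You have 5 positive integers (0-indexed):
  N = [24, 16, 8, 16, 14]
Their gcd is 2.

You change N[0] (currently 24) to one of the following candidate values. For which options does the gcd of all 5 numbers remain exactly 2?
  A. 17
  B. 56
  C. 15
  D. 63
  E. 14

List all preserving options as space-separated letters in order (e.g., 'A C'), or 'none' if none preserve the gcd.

Old gcd = 2; gcd of others (without N[0]) = 2
New gcd for candidate v: gcd(2, v). Preserves old gcd iff gcd(2, v) = 2.
  Option A: v=17, gcd(2,17)=1 -> changes
  Option B: v=56, gcd(2,56)=2 -> preserves
  Option C: v=15, gcd(2,15)=1 -> changes
  Option D: v=63, gcd(2,63)=1 -> changes
  Option E: v=14, gcd(2,14)=2 -> preserves

Answer: B E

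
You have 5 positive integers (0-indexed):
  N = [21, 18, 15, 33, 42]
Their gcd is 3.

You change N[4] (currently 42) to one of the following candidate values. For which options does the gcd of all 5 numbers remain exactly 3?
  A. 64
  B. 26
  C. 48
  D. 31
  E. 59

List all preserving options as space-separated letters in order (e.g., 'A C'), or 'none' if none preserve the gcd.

Answer: C

Derivation:
Old gcd = 3; gcd of others (without N[4]) = 3
New gcd for candidate v: gcd(3, v). Preserves old gcd iff gcd(3, v) = 3.
  Option A: v=64, gcd(3,64)=1 -> changes
  Option B: v=26, gcd(3,26)=1 -> changes
  Option C: v=48, gcd(3,48)=3 -> preserves
  Option D: v=31, gcd(3,31)=1 -> changes
  Option E: v=59, gcd(3,59)=1 -> changes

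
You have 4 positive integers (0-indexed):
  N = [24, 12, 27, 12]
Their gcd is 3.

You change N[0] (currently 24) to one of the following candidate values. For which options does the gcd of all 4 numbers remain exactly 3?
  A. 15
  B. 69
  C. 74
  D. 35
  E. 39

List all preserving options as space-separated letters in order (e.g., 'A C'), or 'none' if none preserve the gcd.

Old gcd = 3; gcd of others (without N[0]) = 3
New gcd for candidate v: gcd(3, v). Preserves old gcd iff gcd(3, v) = 3.
  Option A: v=15, gcd(3,15)=3 -> preserves
  Option B: v=69, gcd(3,69)=3 -> preserves
  Option C: v=74, gcd(3,74)=1 -> changes
  Option D: v=35, gcd(3,35)=1 -> changes
  Option E: v=39, gcd(3,39)=3 -> preserves

Answer: A B E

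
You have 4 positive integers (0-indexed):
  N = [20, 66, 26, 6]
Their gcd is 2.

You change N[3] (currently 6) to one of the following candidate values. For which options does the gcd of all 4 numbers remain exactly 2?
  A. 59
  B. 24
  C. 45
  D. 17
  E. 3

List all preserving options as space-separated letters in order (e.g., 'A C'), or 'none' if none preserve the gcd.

Old gcd = 2; gcd of others (without N[3]) = 2
New gcd for candidate v: gcd(2, v). Preserves old gcd iff gcd(2, v) = 2.
  Option A: v=59, gcd(2,59)=1 -> changes
  Option B: v=24, gcd(2,24)=2 -> preserves
  Option C: v=45, gcd(2,45)=1 -> changes
  Option D: v=17, gcd(2,17)=1 -> changes
  Option E: v=3, gcd(2,3)=1 -> changes

Answer: B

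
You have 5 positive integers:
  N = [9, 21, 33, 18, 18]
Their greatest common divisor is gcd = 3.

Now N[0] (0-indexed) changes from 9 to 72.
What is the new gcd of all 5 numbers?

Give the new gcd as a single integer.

Answer: 3

Derivation:
Numbers: [9, 21, 33, 18, 18], gcd = 3
Change: index 0, 9 -> 72
gcd of the OTHER numbers (without index 0): gcd([21, 33, 18, 18]) = 3
New gcd = gcd(g_others, new_val) = gcd(3, 72) = 3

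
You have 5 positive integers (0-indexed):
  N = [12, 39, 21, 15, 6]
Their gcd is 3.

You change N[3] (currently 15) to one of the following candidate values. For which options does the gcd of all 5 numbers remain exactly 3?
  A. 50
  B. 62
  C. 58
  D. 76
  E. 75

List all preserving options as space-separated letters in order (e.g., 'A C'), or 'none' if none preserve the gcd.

Old gcd = 3; gcd of others (without N[3]) = 3
New gcd for candidate v: gcd(3, v). Preserves old gcd iff gcd(3, v) = 3.
  Option A: v=50, gcd(3,50)=1 -> changes
  Option B: v=62, gcd(3,62)=1 -> changes
  Option C: v=58, gcd(3,58)=1 -> changes
  Option D: v=76, gcd(3,76)=1 -> changes
  Option E: v=75, gcd(3,75)=3 -> preserves

Answer: E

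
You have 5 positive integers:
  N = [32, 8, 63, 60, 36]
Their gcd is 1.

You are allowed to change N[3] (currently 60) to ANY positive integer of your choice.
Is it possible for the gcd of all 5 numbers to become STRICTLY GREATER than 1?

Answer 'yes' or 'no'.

Current gcd = 1
gcd of all OTHER numbers (without N[3]=60): gcd([32, 8, 63, 36]) = 1
The new gcd after any change is gcd(1, new_value).
This can be at most 1.
Since 1 = old gcd 1, the gcd can only stay the same or decrease.

Answer: no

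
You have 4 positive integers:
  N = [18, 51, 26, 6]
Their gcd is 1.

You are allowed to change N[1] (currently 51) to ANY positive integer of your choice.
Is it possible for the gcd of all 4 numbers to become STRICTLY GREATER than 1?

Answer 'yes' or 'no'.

Current gcd = 1
gcd of all OTHER numbers (without N[1]=51): gcd([18, 26, 6]) = 2
The new gcd after any change is gcd(2, new_value).
This can be at most 2.
Since 2 > old gcd 1, the gcd CAN increase (e.g., set N[1] = 2).

Answer: yes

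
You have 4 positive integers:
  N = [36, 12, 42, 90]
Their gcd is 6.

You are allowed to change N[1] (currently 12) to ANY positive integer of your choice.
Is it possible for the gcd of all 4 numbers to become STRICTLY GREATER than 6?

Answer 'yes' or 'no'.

Answer: no

Derivation:
Current gcd = 6
gcd of all OTHER numbers (without N[1]=12): gcd([36, 42, 90]) = 6
The new gcd after any change is gcd(6, new_value).
This can be at most 6.
Since 6 = old gcd 6, the gcd can only stay the same or decrease.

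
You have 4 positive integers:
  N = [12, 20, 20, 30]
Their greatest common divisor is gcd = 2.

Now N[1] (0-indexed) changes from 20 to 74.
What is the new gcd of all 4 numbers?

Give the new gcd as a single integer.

Numbers: [12, 20, 20, 30], gcd = 2
Change: index 1, 20 -> 74
gcd of the OTHER numbers (without index 1): gcd([12, 20, 30]) = 2
New gcd = gcd(g_others, new_val) = gcd(2, 74) = 2

Answer: 2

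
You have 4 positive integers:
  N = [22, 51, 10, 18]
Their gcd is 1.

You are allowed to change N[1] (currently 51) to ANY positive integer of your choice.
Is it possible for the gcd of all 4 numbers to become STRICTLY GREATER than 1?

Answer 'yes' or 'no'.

Answer: yes

Derivation:
Current gcd = 1
gcd of all OTHER numbers (without N[1]=51): gcd([22, 10, 18]) = 2
The new gcd after any change is gcd(2, new_value).
This can be at most 2.
Since 2 > old gcd 1, the gcd CAN increase (e.g., set N[1] = 2).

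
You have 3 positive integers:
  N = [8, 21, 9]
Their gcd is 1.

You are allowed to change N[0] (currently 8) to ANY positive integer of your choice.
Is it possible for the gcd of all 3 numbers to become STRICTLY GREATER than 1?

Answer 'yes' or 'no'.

Current gcd = 1
gcd of all OTHER numbers (without N[0]=8): gcd([21, 9]) = 3
The new gcd after any change is gcd(3, new_value).
This can be at most 3.
Since 3 > old gcd 1, the gcd CAN increase (e.g., set N[0] = 3).

Answer: yes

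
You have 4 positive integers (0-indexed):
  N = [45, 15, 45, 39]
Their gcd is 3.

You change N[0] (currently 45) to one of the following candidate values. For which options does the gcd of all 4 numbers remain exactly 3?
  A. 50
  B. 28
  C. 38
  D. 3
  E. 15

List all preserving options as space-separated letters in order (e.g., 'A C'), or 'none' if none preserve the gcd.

Old gcd = 3; gcd of others (without N[0]) = 3
New gcd for candidate v: gcd(3, v). Preserves old gcd iff gcd(3, v) = 3.
  Option A: v=50, gcd(3,50)=1 -> changes
  Option B: v=28, gcd(3,28)=1 -> changes
  Option C: v=38, gcd(3,38)=1 -> changes
  Option D: v=3, gcd(3,3)=3 -> preserves
  Option E: v=15, gcd(3,15)=3 -> preserves

Answer: D E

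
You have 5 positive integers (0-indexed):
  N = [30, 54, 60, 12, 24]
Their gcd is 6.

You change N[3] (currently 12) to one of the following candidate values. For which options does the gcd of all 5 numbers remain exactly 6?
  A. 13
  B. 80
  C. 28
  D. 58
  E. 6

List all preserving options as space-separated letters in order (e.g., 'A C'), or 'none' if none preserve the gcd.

Answer: E

Derivation:
Old gcd = 6; gcd of others (without N[3]) = 6
New gcd for candidate v: gcd(6, v). Preserves old gcd iff gcd(6, v) = 6.
  Option A: v=13, gcd(6,13)=1 -> changes
  Option B: v=80, gcd(6,80)=2 -> changes
  Option C: v=28, gcd(6,28)=2 -> changes
  Option D: v=58, gcd(6,58)=2 -> changes
  Option E: v=6, gcd(6,6)=6 -> preserves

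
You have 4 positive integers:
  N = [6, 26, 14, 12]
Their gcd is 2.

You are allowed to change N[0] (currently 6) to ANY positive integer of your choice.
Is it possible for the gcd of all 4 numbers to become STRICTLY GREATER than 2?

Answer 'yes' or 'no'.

Answer: no

Derivation:
Current gcd = 2
gcd of all OTHER numbers (without N[0]=6): gcd([26, 14, 12]) = 2
The new gcd after any change is gcd(2, new_value).
This can be at most 2.
Since 2 = old gcd 2, the gcd can only stay the same or decrease.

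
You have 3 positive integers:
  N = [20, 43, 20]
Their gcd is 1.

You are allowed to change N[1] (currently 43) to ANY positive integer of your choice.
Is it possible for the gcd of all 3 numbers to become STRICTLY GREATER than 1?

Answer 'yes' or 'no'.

Current gcd = 1
gcd of all OTHER numbers (without N[1]=43): gcd([20, 20]) = 20
The new gcd after any change is gcd(20, new_value).
This can be at most 20.
Since 20 > old gcd 1, the gcd CAN increase (e.g., set N[1] = 20).

Answer: yes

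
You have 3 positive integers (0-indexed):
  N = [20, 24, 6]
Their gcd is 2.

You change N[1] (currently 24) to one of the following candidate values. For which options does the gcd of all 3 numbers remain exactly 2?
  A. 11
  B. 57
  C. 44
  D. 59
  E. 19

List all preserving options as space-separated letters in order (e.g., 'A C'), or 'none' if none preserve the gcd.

Old gcd = 2; gcd of others (without N[1]) = 2
New gcd for candidate v: gcd(2, v). Preserves old gcd iff gcd(2, v) = 2.
  Option A: v=11, gcd(2,11)=1 -> changes
  Option B: v=57, gcd(2,57)=1 -> changes
  Option C: v=44, gcd(2,44)=2 -> preserves
  Option D: v=59, gcd(2,59)=1 -> changes
  Option E: v=19, gcd(2,19)=1 -> changes

Answer: C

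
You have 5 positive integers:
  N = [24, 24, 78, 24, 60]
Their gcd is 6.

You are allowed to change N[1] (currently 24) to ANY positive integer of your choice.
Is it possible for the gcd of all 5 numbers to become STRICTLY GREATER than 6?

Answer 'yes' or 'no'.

Current gcd = 6
gcd of all OTHER numbers (without N[1]=24): gcd([24, 78, 24, 60]) = 6
The new gcd after any change is gcd(6, new_value).
This can be at most 6.
Since 6 = old gcd 6, the gcd can only stay the same or decrease.

Answer: no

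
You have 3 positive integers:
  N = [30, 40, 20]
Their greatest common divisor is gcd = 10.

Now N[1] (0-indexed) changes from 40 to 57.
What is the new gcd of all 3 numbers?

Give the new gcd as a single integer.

Numbers: [30, 40, 20], gcd = 10
Change: index 1, 40 -> 57
gcd of the OTHER numbers (without index 1): gcd([30, 20]) = 10
New gcd = gcd(g_others, new_val) = gcd(10, 57) = 1

Answer: 1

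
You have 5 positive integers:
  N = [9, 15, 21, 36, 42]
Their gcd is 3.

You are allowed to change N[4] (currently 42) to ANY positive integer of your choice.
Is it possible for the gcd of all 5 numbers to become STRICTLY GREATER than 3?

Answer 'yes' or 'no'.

Answer: no

Derivation:
Current gcd = 3
gcd of all OTHER numbers (without N[4]=42): gcd([9, 15, 21, 36]) = 3
The new gcd after any change is gcd(3, new_value).
This can be at most 3.
Since 3 = old gcd 3, the gcd can only stay the same or decrease.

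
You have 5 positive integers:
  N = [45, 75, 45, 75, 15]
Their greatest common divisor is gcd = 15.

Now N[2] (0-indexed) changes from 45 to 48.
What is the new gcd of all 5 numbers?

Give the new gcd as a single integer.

Answer: 3

Derivation:
Numbers: [45, 75, 45, 75, 15], gcd = 15
Change: index 2, 45 -> 48
gcd of the OTHER numbers (without index 2): gcd([45, 75, 75, 15]) = 15
New gcd = gcd(g_others, new_val) = gcd(15, 48) = 3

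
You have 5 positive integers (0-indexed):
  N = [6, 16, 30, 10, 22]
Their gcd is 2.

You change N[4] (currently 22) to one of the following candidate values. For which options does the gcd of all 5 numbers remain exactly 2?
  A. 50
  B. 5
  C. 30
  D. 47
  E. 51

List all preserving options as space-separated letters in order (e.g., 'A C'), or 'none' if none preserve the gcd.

Answer: A C

Derivation:
Old gcd = 2; gcd of others (without N[4]) = 2
New gcd for candidate v: gcd(2, v). Preserves old gcd iff gcd(2, v) = 2.
  Option A: v=50, gcd(2,50)=2 -> preserves
  Option B: v=5, gcd(2,5)=1 -> changes
  Option C: v=30, gcd(2,30)=2 -> preserves
  Option D: v=47, gcd(2,47)=1 -> changes
  Option E: v=51, gcd(2,51)=1 -> changes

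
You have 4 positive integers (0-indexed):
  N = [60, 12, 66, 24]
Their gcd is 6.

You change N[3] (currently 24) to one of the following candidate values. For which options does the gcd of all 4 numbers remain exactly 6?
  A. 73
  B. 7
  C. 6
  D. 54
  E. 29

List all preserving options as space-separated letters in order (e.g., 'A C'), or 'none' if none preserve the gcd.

Old gcd = 6; gcd of others (without N[3]) = 6
New gcd for candidate v: gcd(6, v). Preserves old gcd iff gcd(6, v) = 6.
  Option A: v=73, gcd(6,73)=1 -> changes
  Option B: v=7, gcd(6,7)=1 -> changes
  Option C: v=6, gcd(6,6)=6 -> preserves
  Option D: v=54, gcd(6,54)=6 -> preserves
  Option E: v=29, gcd(6,29)=1 -> changes

Answer: C D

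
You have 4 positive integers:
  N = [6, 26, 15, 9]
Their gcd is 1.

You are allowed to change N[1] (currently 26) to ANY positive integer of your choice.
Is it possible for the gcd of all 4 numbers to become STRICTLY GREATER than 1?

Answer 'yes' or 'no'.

Answer: yes

Derivation:
Current gcd = 1
gcd of all OTHER numbers (without N[1]=26): gcd([6, 15, 9]) = 3
The new gcd after any change is gcd(3, new_value).
This can be at most 3.
Since 3 > old gcd 1, the gcd CAN increase (e.g., set N[1] = 3).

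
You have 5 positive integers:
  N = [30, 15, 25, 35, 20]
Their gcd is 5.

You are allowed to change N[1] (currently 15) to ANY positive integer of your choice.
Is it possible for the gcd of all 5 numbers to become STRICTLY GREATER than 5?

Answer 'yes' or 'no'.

Answer: no

Derivation:
Current gcd = 5
gcd of all OTHER numbers (without N[1]=15): gcd([30, 25, 35, 20]) = 5
The new gcd after any change is gcd(5, new_value).
This can be at most 5.
Since 5 = old gcd 5, the gcd can only stay the same or decrease.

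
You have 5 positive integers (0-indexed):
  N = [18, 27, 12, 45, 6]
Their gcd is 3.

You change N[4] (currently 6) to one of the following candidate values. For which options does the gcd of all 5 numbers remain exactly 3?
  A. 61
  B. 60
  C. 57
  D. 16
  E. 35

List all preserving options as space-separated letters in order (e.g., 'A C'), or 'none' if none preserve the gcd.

Answer: B C

Derivation:
Old gcd = 3; gcd of others (without N[4]) = 3
New gcd for candidate v: gcd(3, v). Preserves old gcd iff gcd(3, v) = 3.
  Option A: v=61, gcd(3,61)=1 -> changes
  Option B: v=60, gcd(3,60)=3 -> preserves
  Option C: v=57, gcd(3,57)=3 -> preserves
  Option D: v=16, gcd(3,16)=1 -> changes
  Option E: v=35, gcd(3,35)=1 -> changes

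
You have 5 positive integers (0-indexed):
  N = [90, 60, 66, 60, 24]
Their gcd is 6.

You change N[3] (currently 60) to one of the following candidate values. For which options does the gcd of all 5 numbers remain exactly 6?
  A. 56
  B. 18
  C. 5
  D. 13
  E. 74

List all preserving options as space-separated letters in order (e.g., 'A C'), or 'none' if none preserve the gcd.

Answer: B

Derivation:
Old gcd = 6; gcd of others (without N[3]) = 6
New gcd for candidate v: gcd(6, v). Preserves old gcd iff gcd(6, v) = 6.
  Option A: v=56, gcd(6,56)=2 -> changes
  Option B: v=18, gcd(6,18)=6 -> preserves
  Option C: v=5, gcd(6,5)=1 -> changes
  Option D: v=13, gcd(6,13)=1 -> changes
  Option E: v=74, gcd(6,74)=2 -> changes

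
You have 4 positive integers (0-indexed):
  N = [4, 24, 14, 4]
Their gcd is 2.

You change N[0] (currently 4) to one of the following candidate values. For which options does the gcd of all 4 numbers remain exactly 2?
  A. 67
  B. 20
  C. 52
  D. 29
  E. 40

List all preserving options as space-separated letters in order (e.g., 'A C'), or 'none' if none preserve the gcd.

Answer: B C E

Derivation:
Old gcd = 2; gcd of others (without N[0]) = 2
New gcd for candidate v: gcd(2, v). Preserves old gcd iff gcd(2, v) = 2.
  Option A: v=67, gcd(2,67)=1 -> changes
  Option B: v=20, gcd(2,20)=2 -> preserves
  Option C: v=52, gcd(2,52)=2 -> preserves
  Option D: v=29, gcd(2,29)=1 -> changes
  Option E: v=40, gcd(2,40)=2 -> preserves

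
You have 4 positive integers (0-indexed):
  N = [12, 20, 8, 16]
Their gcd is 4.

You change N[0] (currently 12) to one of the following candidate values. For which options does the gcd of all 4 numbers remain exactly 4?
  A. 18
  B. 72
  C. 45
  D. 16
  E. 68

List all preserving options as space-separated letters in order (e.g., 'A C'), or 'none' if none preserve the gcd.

Old gcd = 4; gcd of others (without N[0]) = 4
New gcd for candidate v: gcd(4, v). Preserves old gcd iff gcd(4, v) = 4.
  Option A: v=18, gcd(4,18)=2 -> changes
  Option B: v=72, gcd(4,72)=4 -> preserves
  Option C: v=45, gcd(4,45)=1 -> changes
  Option D: v=16, gcd(4,16)=4 -> preserves
  Option E: v=68, gcd(4,68)=4 -> preserves

Answer: B D E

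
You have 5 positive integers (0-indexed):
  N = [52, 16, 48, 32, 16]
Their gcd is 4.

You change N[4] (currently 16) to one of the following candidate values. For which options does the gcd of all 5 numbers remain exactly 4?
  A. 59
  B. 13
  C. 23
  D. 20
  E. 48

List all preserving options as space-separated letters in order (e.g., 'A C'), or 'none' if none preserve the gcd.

Old gcd = 4; gcd of others (without N[4]) = 4
New gcd for candidate v: gcd(4, v). Preserves old gcd iff gcd(4, v) = 4.
  Option A: v=59, gcd(4,59)=1 -> changes
  Option B: v=13, gcd(4,13)=1 -> changes
  Option C: v=23, gcd(4,23)=1 -> changes
  Option D: v=20, gcd(4,20)=4 -> preserves
  Option E: v=48, gcd(4,48)=4 -> preserves

Answer: D E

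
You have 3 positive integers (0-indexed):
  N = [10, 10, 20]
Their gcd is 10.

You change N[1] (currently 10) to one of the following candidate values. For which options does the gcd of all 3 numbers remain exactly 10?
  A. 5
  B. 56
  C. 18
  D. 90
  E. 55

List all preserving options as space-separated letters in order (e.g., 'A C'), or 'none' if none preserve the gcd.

Answer: D

Derivation:
Old gcd = 10; gcd of others (without N[1]) = 10
New gcd for candidate v: gcd(10, v). Preserves old gcd iff gcd(10, v) = 10.
  Option A: v=5, gcd(10,5)=5 -> changes
  Option B: v=56, gcd(10,56)=2 -> changes
  Option C: v=18, gcd(10,18)=2 -> changes
  Option D: v=90, gcd(10,90)=10 -> preserves
  Option E: v=55, gcd(10,55)=5 -> changes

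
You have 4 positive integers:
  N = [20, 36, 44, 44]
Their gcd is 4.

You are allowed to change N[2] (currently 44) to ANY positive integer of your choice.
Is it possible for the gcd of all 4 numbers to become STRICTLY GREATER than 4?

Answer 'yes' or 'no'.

Answer: no

Derivation:
Current gcd = 4
gcd of all OTHER numbers (without N[2]=44): gcd([20, 36, 44]) = 4
The new gcd after any change is gcd(4, new_value).
This can be at most 4.
Since 4 = old gcd 4, the gcd can only stay the same or decrease.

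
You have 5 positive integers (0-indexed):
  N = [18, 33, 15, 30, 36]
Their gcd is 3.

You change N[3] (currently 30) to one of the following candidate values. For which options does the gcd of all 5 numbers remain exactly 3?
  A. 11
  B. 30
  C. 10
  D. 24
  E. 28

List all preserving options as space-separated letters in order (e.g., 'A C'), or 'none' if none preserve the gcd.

Answer: B D

Derivation:
Old gcd = 3; gcd of others (without N[3]) = 3
New gcd for candidate v: gcd(3, v). Preserves old gcd iff gcd(3, v) = 3.
  Option A: v=11, gcd(3,11)=1 -> changes
  Option B: v=30, gcd(3,30)=3 -> preserves
  Option C: v=10, gcd(3,10)=1 -> changes
  Option D: v=24, gcd(3,24)=3 -> preserves
  Option E: v=28, gcd(3,28)=1 -> changes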